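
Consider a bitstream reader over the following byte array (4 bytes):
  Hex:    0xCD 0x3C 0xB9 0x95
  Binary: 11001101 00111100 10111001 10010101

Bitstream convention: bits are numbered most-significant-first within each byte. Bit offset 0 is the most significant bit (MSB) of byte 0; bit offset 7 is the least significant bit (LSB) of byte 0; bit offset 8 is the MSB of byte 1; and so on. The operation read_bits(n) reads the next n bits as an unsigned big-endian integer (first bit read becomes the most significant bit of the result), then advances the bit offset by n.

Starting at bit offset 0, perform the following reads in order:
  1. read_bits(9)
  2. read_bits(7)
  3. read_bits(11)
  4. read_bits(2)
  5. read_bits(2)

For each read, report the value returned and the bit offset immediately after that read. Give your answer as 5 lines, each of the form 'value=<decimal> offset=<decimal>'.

Answer: value=410 offset=9
value=60 offset=16
value=1484 offset=27
value=2 offset=29
value=2 offset=31

Derivation:
Read 1: bits[0:9] width=9 -> value=410 (bin 110011010); offset now 9 = byte 1 bit 1; 23 bits remain
Read 2: bits[9:16] width=7 -> value=60 (bin 0111100); offset now 16 = byte 2 bit 0; 16 bits remain
Read 3: bits[16:27] width=11 -> value=1484 (bin 10111001100); offset now 27 = byte 3 bit 3; 5 bits remain
Read 4: bits[27:29] width=2 -> value=2 (bin 10); offset now 29 = byte 3 bit 5; 3 bits remain
Read 5: bits[29:31] width=2 -> value=2 (bin 10); offset now 31 = byte 3 bit 7; 1 bits remain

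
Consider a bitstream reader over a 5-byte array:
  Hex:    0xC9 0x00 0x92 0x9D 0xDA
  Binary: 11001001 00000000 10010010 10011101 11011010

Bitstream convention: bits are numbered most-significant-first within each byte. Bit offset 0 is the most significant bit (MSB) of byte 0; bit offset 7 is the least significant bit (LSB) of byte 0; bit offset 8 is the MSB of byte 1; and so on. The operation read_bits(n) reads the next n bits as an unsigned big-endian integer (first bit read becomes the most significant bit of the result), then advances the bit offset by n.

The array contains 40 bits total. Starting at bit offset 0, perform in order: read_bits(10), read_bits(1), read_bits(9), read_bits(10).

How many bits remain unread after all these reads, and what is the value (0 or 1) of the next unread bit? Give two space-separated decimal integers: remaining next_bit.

Answer: 10 0

Derivation:
Read 1: bits[0:10] width=10 -> value=804 (bin 1100100100); offset now 10 = byte 1 bit 2; 30 bits remain
Read 2: bits[10:11] width=1 -> value=0 (bin 0); offset now 11 = byte 1 bit 3; 29 bits remain
Read 3: bits[11:20] width=9 -> value=9 (bin 000001001); offset now 20 = byte 2 bit 4; 20 bits remain
Read 4: bits[20:30] width=10 -> value=167 (bin 0010100111); offset now 30 = byte 3 bit 6; 10 bits remain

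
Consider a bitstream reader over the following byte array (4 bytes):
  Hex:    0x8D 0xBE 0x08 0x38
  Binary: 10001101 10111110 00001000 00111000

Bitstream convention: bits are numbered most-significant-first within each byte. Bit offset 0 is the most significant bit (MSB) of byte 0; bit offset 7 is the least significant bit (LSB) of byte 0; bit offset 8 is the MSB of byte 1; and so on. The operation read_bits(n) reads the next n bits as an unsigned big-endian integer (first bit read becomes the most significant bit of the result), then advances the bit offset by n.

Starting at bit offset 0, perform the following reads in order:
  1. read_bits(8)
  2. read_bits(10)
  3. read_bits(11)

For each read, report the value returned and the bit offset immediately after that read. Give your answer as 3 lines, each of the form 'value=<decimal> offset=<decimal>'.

Read 1: bits[0:8] width=8 -> value=141 (bin 10001101); offset now 8 = byte 1 bit 0; 24 bits remain
Read 2: bits[8:18] width=10 -> value=760 (bin 1011111000); offset now 18 = byte 2 bit 2; 14 bits remain
Read 3: bits[18:29] width=11 -> value=263 (bin 00100000111); offset now 29 = byte 3 bit 5; 3 bits remain

Answer: value=141 offset=8
value=760 offset=18
value=263 offset=29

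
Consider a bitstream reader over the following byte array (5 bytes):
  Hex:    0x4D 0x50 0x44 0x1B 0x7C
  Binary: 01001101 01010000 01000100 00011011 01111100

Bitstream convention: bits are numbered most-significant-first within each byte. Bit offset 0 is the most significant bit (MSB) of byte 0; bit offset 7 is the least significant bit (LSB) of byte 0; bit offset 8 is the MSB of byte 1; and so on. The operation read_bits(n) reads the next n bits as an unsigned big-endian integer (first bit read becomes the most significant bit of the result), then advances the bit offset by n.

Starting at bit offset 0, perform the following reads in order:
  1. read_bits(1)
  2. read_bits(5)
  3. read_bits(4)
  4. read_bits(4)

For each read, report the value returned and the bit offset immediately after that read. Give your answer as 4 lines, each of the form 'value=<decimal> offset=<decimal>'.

Read 1: bits[0:1] width=1 -> value=0 (bin 0); offset now 1 = byte 0 bit 1; 39 bits remain
Read 2: bits[1:6] width=5 -> value=19 (bin 10011); offset now 6 = byte 0 bit 6; 34 bits remain
Read 3: bits[6:10] width=4 -> value=5 (bin 0101); offset now 10 = byte 1 bit 2; 30 bits remain
Read 4: bits[10:14] width=4 -> value=4 (bin 0100); offset now 14 = byte 1 bit 6; 26 bits remain

Answer: value=0 offset=1
value=19 offset=6
value=5 offset=10
value=4 offset=14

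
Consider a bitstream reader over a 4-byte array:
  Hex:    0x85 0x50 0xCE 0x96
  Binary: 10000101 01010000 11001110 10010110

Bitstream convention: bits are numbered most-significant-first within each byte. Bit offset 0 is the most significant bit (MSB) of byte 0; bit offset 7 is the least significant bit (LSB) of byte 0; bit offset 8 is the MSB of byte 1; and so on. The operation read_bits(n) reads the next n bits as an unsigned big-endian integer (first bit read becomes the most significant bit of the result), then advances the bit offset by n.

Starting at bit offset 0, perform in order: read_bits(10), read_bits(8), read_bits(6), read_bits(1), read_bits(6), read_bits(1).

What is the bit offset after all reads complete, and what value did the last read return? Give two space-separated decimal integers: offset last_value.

Answer: 32 0

Derivation:
Read 1: bits[0:10] width=10 -> value=533 (bin 1000010101); offset now 10 = byte 1 bit 2; 22 bits remain
Read 2: bits[10:18] width=8 -> value=67 (bin 01000011); offset now 18 = byte 2 bit 2; 14 bits remain
Read 3: bits[18:24] width=6 -> value=14 (bin 001110); offset now 24 = byte 3 bit 0; 8 bits remain
Read 4: bits[24:25] width=1 -> value=1 (bin 1); offset now 25 = byte 3 bit 1; 7 bits remain
Read 5: bits[25:31] width=6 -> value=11 (bin 001011); offset now 31 = byte 3 bit 7; 1 bits remain
Read 6: bits[31:32] width=1 -> value=0 (bin 0); offset now 32 = byte 4 bit 0; 0 bits remain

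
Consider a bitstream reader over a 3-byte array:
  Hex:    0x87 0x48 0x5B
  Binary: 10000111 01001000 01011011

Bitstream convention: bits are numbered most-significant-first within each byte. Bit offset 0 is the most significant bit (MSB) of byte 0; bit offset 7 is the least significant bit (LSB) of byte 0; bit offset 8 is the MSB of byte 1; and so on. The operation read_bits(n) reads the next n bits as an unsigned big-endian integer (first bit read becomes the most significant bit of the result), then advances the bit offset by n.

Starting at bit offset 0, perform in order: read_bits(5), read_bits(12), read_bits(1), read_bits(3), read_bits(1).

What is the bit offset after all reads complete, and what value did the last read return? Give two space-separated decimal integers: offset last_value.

Answer: 22 0

Derivation:
Read 1: bits[0:5] width=5 -> value=16 (bin 10000); offset now 5 = byte 0 bit 5; 19 bits remain
Read 2: bits[5:17] width=12 -> value=3728 (bin 111010010000); offset now 17 = byte 2 bit 1; 7 bits remain
Read 3: bits[17:18] width=1 -> value=1 (bin 1); offset now 18 = byte 2 bit 2; 6 bits remain
Read 4: bits[18:21] width=3 -> value=3 (bin 011); offset now 21 = byte 2 bit 5; 3 bits remain
Read 5: bits[21:22] width=1 -> value=0 (bin 0); offset now 22 = byte 2 bit 6; 2 bits remain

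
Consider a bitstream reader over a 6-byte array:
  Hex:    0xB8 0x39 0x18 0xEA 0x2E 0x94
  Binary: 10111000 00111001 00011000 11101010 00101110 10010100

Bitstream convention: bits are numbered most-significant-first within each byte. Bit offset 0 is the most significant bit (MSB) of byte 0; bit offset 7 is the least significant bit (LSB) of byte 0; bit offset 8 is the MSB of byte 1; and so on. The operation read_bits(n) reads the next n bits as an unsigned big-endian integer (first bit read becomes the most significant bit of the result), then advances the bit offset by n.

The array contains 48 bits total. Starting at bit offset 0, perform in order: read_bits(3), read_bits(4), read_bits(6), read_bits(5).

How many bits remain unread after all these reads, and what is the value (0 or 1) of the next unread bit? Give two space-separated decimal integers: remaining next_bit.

Answer: 30 0

Derivation:
Read 1: bits[0:3] width=3 -> value=5 (bin 101); offset now 3 = byte 0 bit 3; 45 bits remain
Read 2: bits[3:7] width=4 -> value=12 (bin 1100); offset now 7 = byte 0 bit 7; 41 bits remain
Read 3: bits[7:13] width=6 -> value=7 (bin 000111); offset now 13 = byte 1 bit 5; 35 bits remain
Read 4: bits[13:18] width=5 -> value=4 (bin 00100); offset now 18 = byte 2 bit 2; 30 bits remain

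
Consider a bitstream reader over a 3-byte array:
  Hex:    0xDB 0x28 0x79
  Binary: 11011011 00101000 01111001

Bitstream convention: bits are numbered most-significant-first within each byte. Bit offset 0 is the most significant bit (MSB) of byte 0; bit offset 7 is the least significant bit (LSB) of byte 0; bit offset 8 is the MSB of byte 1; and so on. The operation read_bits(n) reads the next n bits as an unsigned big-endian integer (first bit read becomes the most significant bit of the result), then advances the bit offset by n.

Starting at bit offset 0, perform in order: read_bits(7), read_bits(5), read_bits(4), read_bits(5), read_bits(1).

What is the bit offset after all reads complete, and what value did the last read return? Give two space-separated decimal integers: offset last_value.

Read 1: bits[0:7] width=7 -> value=109 (bin 1101101); offset now 7 = byte 0 bit 7; 17 bits remain
Read 2: bits[7:12] width=5 -> value=18 (bin 10010); offset now 12 = byte 1 bit 4; 12 bits remain
Read 3: bits[12:16] width=4 -> value=8 (bin 1000); offset now 16 = byte 2 bit 0; 8 bits remain
Read 4: bits[16:21] width=5 -> value=15 (bin 01111); offset now 21 = byte 2 bit 5; 3 bits remain
Read 5: bits[21:22] width=1 -> value=0 (bin 0); offset now 22 = byte 2 bit 6; 2 bits remain

Answer: 22 0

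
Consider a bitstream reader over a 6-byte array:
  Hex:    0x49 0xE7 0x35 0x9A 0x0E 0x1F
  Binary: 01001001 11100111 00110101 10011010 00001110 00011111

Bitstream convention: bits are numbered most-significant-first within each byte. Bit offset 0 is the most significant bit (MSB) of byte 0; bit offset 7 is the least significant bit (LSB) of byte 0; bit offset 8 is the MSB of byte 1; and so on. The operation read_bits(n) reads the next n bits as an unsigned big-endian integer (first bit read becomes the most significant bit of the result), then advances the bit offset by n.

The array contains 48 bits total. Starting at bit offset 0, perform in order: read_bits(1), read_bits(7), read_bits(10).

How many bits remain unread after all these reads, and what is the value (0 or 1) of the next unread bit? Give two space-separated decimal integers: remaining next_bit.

Answer: 30 1

Derivation:
Read 1: bits[0:1] width=1 -> value=0 (bin 0); offset now 1 = byte 0 bit 1; 47 bits remain
Read 2: bits[1:8] width=7 -> value=73 (bin 1001001); offset now 8 = byte 1 bit 0; 40 bits remain
Read 3: bits[8:18] width=10 -> value=924 (bin 1110011100); offset now 18 = byte 2 bit 2; 30 bits remain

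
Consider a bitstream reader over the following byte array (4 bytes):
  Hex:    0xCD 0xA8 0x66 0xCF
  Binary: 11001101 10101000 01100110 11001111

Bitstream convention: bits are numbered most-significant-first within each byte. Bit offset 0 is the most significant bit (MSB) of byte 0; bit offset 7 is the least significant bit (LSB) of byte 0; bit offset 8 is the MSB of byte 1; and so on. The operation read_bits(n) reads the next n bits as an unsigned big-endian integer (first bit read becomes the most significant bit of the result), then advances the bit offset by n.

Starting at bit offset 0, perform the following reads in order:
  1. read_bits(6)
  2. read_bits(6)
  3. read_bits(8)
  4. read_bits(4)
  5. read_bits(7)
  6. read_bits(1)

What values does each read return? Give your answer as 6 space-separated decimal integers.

Answer: 51 26 134 6 103 1

Derivation:
Read 1: bits[0:6] width=6 -> value=51 (bin 110011); offset now 6 = byte 0 bit 6; 26 bits remain
Read 2: bits[6:12] width=6 -> value=26 (bin 011010); offset now 12 = byte 1 bit 4; 20 bits remain
Read 3: bits[12:20] width=8 -> value=134 (bin 10000110); offset now 20 = byte 2 bit 4; 12 bits remain
Read 4: bits[20:24] width=4 -> value=6 (bin 0110); offset now 24 = byte 3 bit 0; 8 bits remain
Read 5: bits[24:31] width=7 -> value=103 (bin 1100111); offset now 31 = byte 3 bit 7; 1 bits remain
Read 6: bits[31:32] width=1 -> value=1 (bin 1); offset now 32 = byte 4 bit 0; 0 bits remain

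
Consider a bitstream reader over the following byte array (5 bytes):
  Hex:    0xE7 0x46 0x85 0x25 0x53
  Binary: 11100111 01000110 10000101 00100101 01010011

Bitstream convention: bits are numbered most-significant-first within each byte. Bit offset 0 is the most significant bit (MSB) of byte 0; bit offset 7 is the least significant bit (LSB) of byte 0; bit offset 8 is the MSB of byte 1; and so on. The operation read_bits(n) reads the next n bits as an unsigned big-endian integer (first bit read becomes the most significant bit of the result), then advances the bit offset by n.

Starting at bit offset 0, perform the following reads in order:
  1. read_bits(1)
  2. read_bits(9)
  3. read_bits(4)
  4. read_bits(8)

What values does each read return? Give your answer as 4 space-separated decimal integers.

Answer: 1 413 1 161

Derivation:
Read 1: bits[0:1] width=1 -> value=1 (bin 1); offset now 1 = byte 0 bit 1; 39 bits remain
Read 2: bits[1:10] width=9 -> value=413 (bin 110011101); offset now 10 = byte 1 bit 2; 30 bits remain
Read 3: bits[10:14] width=4 -> value=1 (bin 0001); offset now 14 = byte 1 bit 6; 26 bits remain
Read 4: bits[14:22] width=8 -> value=161 (bin 10100001); offset now 22 = byte 2 bit 6; 18 bits remain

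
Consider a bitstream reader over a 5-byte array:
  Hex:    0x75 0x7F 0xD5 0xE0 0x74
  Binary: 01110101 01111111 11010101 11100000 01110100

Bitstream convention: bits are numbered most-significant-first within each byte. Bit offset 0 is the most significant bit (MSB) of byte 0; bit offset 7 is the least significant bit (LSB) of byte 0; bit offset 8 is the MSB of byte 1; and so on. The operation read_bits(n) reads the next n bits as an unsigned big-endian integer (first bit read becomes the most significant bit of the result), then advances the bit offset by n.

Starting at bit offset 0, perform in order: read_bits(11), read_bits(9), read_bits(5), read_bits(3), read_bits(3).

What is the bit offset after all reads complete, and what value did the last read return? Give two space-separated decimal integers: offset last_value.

Read 1: bits[0:11] width=11 -> value=939 (bin 01110101011); offset now 11 = byte 1 bit 3; 29 bits remain
Read 2: bits[11:20] width=9 -> value=509 (bin 111111101); offset now 20 = byte 2 bit 4; 20 bits remain
Read 3: bits[20:25] width=5 -> value=11 (bin 01011); offset now 25 = byte 3 bit 1; 15 bits remain
Read 4: bits[25:28] width=3 -> value=6 (bin 110); offset now 28 = byte 3 bit 4; 12 bits remain
Read 5: bits[28:31] width=3 -> value=0 (bin 000); offset now 31 = byte 3 bit 7; 9 bits remain

Answer: 31 0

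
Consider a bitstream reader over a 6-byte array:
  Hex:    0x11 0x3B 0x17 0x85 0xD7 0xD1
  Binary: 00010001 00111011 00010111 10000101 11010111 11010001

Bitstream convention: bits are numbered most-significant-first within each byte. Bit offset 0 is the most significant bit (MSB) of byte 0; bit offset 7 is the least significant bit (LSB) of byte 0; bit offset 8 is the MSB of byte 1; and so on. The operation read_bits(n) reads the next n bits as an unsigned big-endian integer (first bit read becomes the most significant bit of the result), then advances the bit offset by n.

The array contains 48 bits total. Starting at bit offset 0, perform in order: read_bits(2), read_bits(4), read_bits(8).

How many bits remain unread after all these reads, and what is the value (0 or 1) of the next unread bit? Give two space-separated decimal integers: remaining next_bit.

Answer: 34 1

Derivation:
Read 1: bits[0:2] width=2 -> value=0 (bin 00); offset now 2 = byte 0 bit 2; 46 bits remain
Read 2: bits[2:6] width=4 -> value=4 (bin 0100); offset now 6 = byte 0 bit 6; 42 bits remain
Read 3: bits[6:14] width=8 -> value=78 (bin 01001110); offset now 14 = byte 1 bit 6; 34 bits remain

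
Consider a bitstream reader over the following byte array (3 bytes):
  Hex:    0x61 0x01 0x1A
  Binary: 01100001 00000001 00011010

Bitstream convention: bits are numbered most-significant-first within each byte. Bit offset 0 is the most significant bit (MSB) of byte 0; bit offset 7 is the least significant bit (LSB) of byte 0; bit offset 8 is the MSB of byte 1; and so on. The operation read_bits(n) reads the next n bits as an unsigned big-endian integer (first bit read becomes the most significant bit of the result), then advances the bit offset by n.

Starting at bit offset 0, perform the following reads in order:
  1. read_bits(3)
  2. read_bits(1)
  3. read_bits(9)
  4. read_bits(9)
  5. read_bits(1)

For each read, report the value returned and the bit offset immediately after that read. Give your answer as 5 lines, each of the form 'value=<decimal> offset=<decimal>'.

Read 1: bits[0:3] width=3 -> value=3 (bin 011); offset now 3 = byte 0 bit 3; 21 bits remain
Read 2: bits[3:4] width=1 -> value=0 (bin 0); offset now 4 = byte 0 bit 4; 20 bits remain
Read 3: bits[4:13] width=9 -> value=32 (bin 000100000); offset now 13 = byte 1 bit 5; 11 bits remain
Read 4: bits[13:22] width=9 -> value=70 (bin 001000110); offset now 22 = byte 2 bit 6; 2 bits remain
Read 5: bits[22:23] width=1 -> value=1 (bin 1); offset now 23 = byte 2 bit 7; 1 bits remain

Answer: value=3 offset=3
value=0 offset=4
value=32 offset=13
value=70 offset=22
value=1 offset=23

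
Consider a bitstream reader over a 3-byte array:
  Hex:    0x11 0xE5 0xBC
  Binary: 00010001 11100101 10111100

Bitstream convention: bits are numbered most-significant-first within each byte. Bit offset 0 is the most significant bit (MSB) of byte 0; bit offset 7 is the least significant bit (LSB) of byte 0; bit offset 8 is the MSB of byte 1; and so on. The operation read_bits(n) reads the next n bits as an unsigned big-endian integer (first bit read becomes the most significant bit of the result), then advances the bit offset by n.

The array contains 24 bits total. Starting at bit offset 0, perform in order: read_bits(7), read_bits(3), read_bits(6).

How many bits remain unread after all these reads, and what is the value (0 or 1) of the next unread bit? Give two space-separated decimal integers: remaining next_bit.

Answer: 8 1

Derivation:
Read 1: bits[0:7] width=7 -> value=8 (bin 0001000); offset now 7 = byte 0 bit 7; 17 bits remain
Read 2: bits[7:10] width=3 -> value=7 (bin 111); offset now 10 = byte 1 bit 2; 14 bits remain
Read 3: bits[10:16] width=6 -> value=37 (bin 100101); offset now 16 = byte 2 bit 0; 8 bits remain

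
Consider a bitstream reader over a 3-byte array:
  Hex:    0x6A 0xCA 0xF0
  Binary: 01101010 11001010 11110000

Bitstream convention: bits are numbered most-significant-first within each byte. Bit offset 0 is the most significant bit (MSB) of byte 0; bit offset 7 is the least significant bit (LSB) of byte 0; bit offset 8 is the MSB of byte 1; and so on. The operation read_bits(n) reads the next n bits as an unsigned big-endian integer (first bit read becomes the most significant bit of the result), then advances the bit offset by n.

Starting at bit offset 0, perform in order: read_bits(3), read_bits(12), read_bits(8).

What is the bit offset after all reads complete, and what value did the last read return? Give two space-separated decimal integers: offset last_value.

Read 1: bits[0:3] width=3 -> value=3 (bin 011); offset now 3 = byte 0 bit 3; 21 bits remain
Read 2: bits[3:15] width=12 -> value=1381 (bin 010101100101); offset now 15 = byte 1 bit 7; 9 bits remain
Read 3: bits[15:23] width=8 -> value=120 (bin 01111000); offset now 23 = byte 2 bit 7; 1 bits remain

Answer: 23 120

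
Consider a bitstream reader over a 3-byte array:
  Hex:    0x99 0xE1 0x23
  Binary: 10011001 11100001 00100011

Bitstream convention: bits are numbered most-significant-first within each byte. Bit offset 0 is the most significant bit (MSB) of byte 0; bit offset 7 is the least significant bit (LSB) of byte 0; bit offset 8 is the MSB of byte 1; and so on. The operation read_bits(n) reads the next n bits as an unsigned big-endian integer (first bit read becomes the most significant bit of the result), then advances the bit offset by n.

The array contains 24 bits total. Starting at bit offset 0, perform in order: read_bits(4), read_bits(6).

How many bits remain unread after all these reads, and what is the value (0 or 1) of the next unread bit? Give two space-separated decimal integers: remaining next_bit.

Answer: 14 1

Derivation:
Read 1: bits[0:4] width=4 -> value=9 (bin 1001); offset now 4 = byte 0 bit 4; 20 bits remain
Read 2: bits[4:10] width=6 -> value=39 (bin 100111); offset now 10 = byte 1 bit 2; 14 bits remain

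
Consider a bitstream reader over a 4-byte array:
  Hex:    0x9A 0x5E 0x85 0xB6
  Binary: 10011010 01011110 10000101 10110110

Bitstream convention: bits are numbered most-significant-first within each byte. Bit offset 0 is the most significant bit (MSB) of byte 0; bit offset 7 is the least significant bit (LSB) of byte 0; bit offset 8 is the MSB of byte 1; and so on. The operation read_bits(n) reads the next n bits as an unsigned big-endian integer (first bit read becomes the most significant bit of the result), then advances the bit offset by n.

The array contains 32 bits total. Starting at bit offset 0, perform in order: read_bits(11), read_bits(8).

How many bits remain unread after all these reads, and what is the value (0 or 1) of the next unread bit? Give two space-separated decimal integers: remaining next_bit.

Answer: 13 0

Derivation:
Read 1: bits[0:11] width=11 -> value=1234 (bin 10011010010); offset now 11 = byte 1 bit 3; 21 bits remain
Read 2: bits[11:19] width=8 -> value=244 (bin 11110100); offset now 19 = byte 2 bit 3; 13 bits remain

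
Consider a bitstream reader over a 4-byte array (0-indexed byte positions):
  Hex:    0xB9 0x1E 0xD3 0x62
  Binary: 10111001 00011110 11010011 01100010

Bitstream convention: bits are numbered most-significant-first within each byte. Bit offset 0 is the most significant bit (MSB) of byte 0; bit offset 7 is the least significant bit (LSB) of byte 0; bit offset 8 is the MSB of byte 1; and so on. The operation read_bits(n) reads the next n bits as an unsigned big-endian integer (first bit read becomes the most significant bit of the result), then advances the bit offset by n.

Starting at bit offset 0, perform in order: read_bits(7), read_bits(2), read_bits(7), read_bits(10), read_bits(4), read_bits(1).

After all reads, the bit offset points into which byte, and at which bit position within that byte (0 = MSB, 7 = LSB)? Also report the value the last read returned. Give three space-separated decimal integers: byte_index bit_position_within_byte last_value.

Read 1: bits[0:7] width=7 -> value=92 (bin 1011100); offset now 7 = byte 0 bit 7; 25 bits remain
Read 2: bits[7:9] width=2 -> value=2 (bin 10); offset now 9 = byte 1 bit 1; 23 bits remain
Read 3: bits[9:16] width=7 -> value=30 (bin 0011110); offset now 16 = byte 2 bit 0; 16 bits remain
Read 4: bits[16:26] width=10 -> value=845 (bin 1101001101); offset now 26 = byte 3 bit 2; 6 bits remain
Read 5: bits[26:30] width=4 -> value=8 (bin 1000); offset now 30 = byte 3 bit 6; 2 bits remain
Read 6: bits[30:31] width=1 -> value=1 (bin 1); offset now 31 = byte 3 bit 7; 1 bits remain

Answer: 3 7 1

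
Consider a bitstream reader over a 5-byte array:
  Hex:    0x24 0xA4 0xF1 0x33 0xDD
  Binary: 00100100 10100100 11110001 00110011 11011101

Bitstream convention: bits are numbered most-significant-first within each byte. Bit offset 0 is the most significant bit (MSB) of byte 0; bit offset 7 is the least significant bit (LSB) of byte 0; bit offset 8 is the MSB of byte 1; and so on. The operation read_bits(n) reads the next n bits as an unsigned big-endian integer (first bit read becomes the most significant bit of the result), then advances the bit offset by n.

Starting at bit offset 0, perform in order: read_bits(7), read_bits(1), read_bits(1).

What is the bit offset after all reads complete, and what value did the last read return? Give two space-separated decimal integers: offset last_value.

Read 1: bits[0:7] width=7 -> value=18 (bin 0010010); offset now 7 = byte 0 bit 7; 33 bits remain
Read 2: bits[7:8] width=1 -> value=0 (bin 0); offset now 8 = byte 1 bit 0; 32 bits remain
Read 3: bits[8:9] width=1 -> value=1 (bin 1); offset now 9 = byte 1 bit 1; 31 bits remain

Answer: 9 1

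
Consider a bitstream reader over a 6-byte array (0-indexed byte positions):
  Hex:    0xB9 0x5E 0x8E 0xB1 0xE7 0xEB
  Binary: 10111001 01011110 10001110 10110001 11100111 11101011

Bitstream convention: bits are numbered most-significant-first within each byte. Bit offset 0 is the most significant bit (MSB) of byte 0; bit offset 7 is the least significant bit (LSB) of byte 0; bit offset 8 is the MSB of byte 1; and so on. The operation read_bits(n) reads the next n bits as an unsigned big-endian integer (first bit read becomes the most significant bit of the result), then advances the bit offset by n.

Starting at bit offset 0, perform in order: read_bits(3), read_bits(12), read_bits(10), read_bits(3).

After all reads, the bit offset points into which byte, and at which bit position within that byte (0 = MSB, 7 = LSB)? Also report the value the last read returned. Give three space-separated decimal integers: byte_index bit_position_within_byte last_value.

Answer: 3 4 3

Derivation:
Read 1: bits[0:3] width=3 -> value=5 (bin 101); offset now 3 = byte 0 bit 3; 45 bits remain
Read 2: bits[3:15] width=12 -> value=3247 (bin 110010101111); offset now 15 = byte 1 bit 7; 33 bits remain
Read 3: bits[15:25] width=10 -> value=285 (bin 0100011101); offset now 25 = byte 3 bit 1; 23 bits remain
Read 4: bits[25:28] width=3 -> value=3 (bin 011); offset now 28 = byte 3 bit 4; 20 bits remain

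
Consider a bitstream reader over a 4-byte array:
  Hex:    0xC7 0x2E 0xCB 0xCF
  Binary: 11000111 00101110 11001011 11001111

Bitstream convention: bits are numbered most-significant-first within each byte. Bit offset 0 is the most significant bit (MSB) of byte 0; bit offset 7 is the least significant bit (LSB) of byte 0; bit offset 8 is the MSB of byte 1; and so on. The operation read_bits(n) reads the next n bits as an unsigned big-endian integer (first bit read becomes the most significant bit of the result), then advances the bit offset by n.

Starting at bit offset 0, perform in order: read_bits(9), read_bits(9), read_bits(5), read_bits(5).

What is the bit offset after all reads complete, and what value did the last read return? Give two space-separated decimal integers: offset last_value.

Read 1: bits[0:9] width=9 -> value=398 (bin 110001110); offset now 9 = byte 1 bit 1; 23 bits remain
Read 2: bits[9:18] width=9 -> value=187 (bin 010111011); offset now 18 = byte 2 bit 2; 14 bits remain
Read 3: bits[18:23] width=5 -> value=5 (bin 00101); offset now 23 = byte 2 bit 7; 9 bits remain
Read 4: bits[23:28] width=5 -> value=28 (bin 11100); offset now 28 = byte 3 bit 4; 4 bits remain

Answer: 28 28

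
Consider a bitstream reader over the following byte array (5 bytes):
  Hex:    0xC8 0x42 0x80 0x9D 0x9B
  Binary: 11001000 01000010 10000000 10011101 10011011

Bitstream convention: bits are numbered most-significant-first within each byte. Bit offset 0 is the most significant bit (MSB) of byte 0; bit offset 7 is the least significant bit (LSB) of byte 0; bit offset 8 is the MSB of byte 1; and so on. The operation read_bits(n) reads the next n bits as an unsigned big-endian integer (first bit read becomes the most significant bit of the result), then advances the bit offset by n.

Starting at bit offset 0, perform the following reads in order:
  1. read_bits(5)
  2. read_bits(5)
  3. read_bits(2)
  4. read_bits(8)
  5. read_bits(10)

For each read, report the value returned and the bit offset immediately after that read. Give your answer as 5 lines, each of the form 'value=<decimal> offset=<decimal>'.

Read 1: bits[0:5] width=5 -> value=25 (bin 11001); offset now 5 = byte 0 bit 5; 35 bits remain
Read 2: bits[5:10] width=5 -> value=1 (bin 00001); offset now 10 = byte 1 bit 2; 30 bits remain
Read 3: bits[10:12] width=2 -> value=0 (bin 00); offset now 12 = byte 1 bit 4; 28 bits remain
Read 4: bits[12:20] width=8 -> value=40 (bin 00101000); offset now 20 = byte 2 bit 4; 20 bits remain
Read 5: bits[20:30] width=10 -> value=39 (bin 0000100111); offset now 30 = byte 3 bit 6; 10 bits remain

Answer: value=25 offset=5
value=1 offset=10
value=0 offset=12
value=40 offset=20
value=39 offset=30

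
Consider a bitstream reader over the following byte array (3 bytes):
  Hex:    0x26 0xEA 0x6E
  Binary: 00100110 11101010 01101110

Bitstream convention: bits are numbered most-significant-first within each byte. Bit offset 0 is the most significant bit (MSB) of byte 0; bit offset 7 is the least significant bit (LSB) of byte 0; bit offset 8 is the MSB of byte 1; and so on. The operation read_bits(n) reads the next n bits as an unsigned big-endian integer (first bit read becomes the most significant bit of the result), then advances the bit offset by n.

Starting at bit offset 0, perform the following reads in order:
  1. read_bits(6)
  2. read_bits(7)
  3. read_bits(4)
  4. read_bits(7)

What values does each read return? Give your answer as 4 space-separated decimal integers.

Answer: 9 93 4 110

Derivation:
Read 1: bits[0:6] width=6 -> value=9 (bin 001001); offset now 6 = byte 0 bit 6; 18 bits remain
Read 2: bits[6:13] width=7 -> value=93 (bin 1011101); offset now 13 = byte 1 bit 5; 11 bits remain
Read 3: bits[13:17] width=4 -> value=4 (bin 0100); offset now 17 = byte 2 bit 1; 7 bits remain
Read 4: bits[17:24] width=7 -> value=110 (bin 1101110); offset now 24 = byte 3 bit 0; 0 bits remain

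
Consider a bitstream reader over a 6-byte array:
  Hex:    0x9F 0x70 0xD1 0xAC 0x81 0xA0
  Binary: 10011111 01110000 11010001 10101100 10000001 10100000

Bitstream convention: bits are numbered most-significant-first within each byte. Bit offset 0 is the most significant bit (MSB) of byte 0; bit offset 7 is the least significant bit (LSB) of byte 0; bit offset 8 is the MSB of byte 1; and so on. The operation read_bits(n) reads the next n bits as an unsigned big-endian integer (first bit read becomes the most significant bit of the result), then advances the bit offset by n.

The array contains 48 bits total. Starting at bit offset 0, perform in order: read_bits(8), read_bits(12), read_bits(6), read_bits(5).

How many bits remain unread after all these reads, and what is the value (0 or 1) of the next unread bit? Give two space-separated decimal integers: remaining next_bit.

Read 1: bits[0:8] width=8 -> value=159 (bin 10011111); offset now 8 = byte 1 bit 0; 40 bits remain
Read 2: bits[8:20] width=12 -> value=1805 (bin 011100001101); offset now 20 = byte 2 bit 4; 28 bits remain
Read 3: bits[20:26] width=6 -> value=6 (bin 000110); offset now 26 = byte 3 bit 2; 22 bits remain
Read 4: bits[26:31] width=5 -> value=22 (bin 10110); offset now 31 = byte 3 bit 7; 17 bits remain

Answer: 17 0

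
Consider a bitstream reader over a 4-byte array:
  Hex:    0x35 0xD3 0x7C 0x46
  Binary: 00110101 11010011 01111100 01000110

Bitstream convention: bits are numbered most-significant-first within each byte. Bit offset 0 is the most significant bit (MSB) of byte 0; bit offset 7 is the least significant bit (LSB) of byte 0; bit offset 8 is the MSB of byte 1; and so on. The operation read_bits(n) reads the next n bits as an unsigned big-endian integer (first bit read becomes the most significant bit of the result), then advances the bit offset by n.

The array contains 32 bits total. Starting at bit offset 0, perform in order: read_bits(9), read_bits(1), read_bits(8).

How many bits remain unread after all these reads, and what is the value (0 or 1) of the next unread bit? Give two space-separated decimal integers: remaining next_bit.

Read 1: bits[0:9] width=9 -> value=107 (bin 001101011); offset now 9 = byte 1 bit 1; 23 bits remain
Read 2: bits[9:10] width=1 -> value=1 (bin 1); offset now 10 = byte 1 bit 2; 22 bits remain
Read 3: bits[10:18] width=8 -> value=77 (bin 01001101); offset now 18 = byte 2 bit 2; 14 bits remain

Answer: 14 1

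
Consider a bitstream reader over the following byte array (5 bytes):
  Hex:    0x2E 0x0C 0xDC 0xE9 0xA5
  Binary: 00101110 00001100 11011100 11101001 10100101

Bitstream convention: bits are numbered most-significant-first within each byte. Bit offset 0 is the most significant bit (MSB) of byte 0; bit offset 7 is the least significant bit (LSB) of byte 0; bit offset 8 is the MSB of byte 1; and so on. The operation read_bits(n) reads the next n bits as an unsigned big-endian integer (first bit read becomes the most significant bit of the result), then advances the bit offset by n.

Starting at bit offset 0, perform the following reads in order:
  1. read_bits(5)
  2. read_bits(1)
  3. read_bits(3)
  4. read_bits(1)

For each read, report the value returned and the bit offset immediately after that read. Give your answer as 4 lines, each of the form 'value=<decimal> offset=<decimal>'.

Answer: value=5 offset=5
value=1 offset=6
value=4 offset=9
value=0 offset=10

Derivation:
Read 1: bits[0:5] width=5 -> value=5 (bin 00101); offset now 5 = byte 0 bit 5; 35 bits remain
Read 2: bits[5:6] width=1 -> value=1 (bin 1); offset now 6 = byte 0 bit 6; 34 bits remain
Read 3: bits[6:9] width=3 -> value=4 (bin 100); offset now 9 = byte 1 bit 1; 31 bits remain
Read 4: bits[9:10] width=1 -> value=0 (bin 0); offset now 10 = byte 1 bit 2; 30 bits remain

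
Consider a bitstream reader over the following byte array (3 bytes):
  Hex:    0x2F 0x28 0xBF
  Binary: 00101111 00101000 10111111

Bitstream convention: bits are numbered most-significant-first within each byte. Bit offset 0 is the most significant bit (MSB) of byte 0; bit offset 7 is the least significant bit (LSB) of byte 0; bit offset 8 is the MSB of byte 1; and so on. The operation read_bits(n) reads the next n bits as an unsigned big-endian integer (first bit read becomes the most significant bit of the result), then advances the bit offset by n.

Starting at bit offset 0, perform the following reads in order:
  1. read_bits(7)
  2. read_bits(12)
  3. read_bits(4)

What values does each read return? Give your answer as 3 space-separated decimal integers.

Answer: 23 2373 15

Derivation:
Read 1: bits[0:7] width=7 -> value=23 (bin 0010111); offset now 7 = byte 0 bit 7; 17 bits remain
Read 2: bits[7:19] width=12 -> value=2373 (bin 100101000101); offset now 19 = byte 2 bit 3; 5 bits remain
Read 3: bits[19:23] width=4 -> value=15 (bin 1111); offset now 23 = byte 2 bit 7; 1 bits remain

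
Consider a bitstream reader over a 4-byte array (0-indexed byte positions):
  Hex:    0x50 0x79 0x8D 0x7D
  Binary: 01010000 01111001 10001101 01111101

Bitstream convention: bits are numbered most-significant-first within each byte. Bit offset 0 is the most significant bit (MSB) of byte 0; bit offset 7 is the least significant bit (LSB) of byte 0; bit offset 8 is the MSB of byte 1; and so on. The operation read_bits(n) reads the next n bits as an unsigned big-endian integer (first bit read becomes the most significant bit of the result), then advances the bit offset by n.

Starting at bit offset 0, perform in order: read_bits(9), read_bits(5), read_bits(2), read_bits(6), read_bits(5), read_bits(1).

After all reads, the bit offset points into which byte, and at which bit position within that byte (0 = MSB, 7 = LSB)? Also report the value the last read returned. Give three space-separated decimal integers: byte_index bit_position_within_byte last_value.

Answer: 3 4 1

Derivation:
Read 1: bits[0:9] width=9 -> value=160 (bin 010100000); offset now 9 = byte 1 bit 1; 23 bits remain
Read 2: bits[9:14] width=5 -> value=30 (bin 11110); offset now 14 = byte 1 bit 6; 18 bits remain
Read 3: bits[14:16] width=2 -> value=1 (bin 01); offset now 16 = byte 2 bit 0; 16 bits remain
Read 4: bits[16:22] width=6 -> value=35 (bin 100011); offset now 22 = byte 2 bit 6; 10 bits remain
Read 5: bits[22:27] width=5 -> value=11 (bin 01011); offset now 27 = byte 3 bit 3; 5 bits remain
Read 6: bits[27:28] width=1 -> value=1 (bin 1); offset now 28 = byte 3 bit 4; 4 bits remain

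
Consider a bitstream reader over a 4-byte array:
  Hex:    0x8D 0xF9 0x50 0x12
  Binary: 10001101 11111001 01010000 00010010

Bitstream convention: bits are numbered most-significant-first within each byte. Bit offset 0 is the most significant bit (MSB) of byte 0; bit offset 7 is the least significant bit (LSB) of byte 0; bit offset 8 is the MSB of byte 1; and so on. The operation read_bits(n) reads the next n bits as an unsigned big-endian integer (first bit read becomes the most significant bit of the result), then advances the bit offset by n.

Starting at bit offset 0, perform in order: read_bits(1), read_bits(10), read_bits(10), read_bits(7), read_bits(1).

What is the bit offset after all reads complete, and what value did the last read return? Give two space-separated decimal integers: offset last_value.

Answer: 29 0

Derivation:
Read 1: bits[0:1] width=1 -> value=1 (bin 1); offset now 1 = byte 0 bit 1; 31 bits remain
Read 2: bits[1:11] width=10 -> value=111 (bin 0001101111); offset now 11 = byte 1 bit 3; 21 bits remain
Read 3: bits[11:21] width=10 -> value=810 (bin 1100101010); offset now 21 = byte 2 bit 5; 11 bits remain
Read 4: bits[21:28] width=7 -> value=1 (bin 0000001); offset now 28 = byte 3 bit 4; 4 bits remain
Read 5: bits[28:29] width=1 -> value=0 (bin 0); offset now 29 = byte 3 bit 5; 3 bits remain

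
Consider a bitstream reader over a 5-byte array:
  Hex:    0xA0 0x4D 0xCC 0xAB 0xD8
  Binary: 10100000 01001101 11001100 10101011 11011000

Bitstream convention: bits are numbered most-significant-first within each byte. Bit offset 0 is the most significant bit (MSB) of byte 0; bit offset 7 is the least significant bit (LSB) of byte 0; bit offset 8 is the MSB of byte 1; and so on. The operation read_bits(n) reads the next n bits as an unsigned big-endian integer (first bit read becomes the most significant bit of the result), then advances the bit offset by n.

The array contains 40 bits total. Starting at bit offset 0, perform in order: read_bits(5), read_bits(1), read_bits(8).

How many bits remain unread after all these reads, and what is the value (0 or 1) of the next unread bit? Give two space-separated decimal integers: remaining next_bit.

Answer: 26 0

Derivation:
Read 1: bits[0:5] width=5 -> value=20 (bin 10100); offset now 5 = byte 0 bit 5; 35 bits remain
Read 2: bits[5:6] width=1 -> value=0 (bin 0); offset now 6 = byte 0 bit 6; 34 bits remain
Read 3: bits[6:14] width=8 -> value=19 (bin 00010011); offset now 14 = byte 1 bit 6; 26 bits remain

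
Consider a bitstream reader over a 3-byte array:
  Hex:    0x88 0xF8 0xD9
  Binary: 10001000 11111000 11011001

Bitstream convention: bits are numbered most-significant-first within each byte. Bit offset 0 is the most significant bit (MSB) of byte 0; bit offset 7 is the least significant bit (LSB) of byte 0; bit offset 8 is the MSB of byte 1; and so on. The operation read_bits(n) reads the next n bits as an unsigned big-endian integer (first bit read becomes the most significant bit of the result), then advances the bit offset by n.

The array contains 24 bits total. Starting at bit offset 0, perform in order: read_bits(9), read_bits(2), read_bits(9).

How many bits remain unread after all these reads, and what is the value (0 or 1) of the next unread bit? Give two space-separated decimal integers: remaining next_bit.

Answer: 4 1

Derivation:
Read 1: bits[0:9] width=9 -> value=273 (bin 100010001); offset now 9 = byte 1 bit 1; 15 bits remain
Read 2: bits[9:11] width=2 -> value=3 (bin 11); offset now 11 = byte 1 bit 3; 13 bits remain
Read 3: bits[11:20] width=9 -> value=397 (bin 110001101); offset now 20 = byte 2 bit 4; 4 bits remain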